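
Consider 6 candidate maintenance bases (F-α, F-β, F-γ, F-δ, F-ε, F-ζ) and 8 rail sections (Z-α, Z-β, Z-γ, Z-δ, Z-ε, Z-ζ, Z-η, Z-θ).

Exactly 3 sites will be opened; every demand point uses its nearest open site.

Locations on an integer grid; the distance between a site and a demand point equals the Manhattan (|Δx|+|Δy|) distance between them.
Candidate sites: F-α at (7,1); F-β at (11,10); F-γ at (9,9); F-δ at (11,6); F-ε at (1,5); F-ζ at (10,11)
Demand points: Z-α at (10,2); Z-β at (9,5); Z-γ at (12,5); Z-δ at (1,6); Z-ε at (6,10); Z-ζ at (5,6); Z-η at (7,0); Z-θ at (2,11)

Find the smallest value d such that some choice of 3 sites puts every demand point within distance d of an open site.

7

Open {F-α, F-β, F-ε}.
  Farthest demand point is Z-θ at distance 7 (to F-ε); all others are ≤ 7.
With {F-α, F-γ, F-ε} the worst case is 7.
With {F-α, F-ε, F-ζ} the worst case is 8.
No size-3 selection achieves below 7.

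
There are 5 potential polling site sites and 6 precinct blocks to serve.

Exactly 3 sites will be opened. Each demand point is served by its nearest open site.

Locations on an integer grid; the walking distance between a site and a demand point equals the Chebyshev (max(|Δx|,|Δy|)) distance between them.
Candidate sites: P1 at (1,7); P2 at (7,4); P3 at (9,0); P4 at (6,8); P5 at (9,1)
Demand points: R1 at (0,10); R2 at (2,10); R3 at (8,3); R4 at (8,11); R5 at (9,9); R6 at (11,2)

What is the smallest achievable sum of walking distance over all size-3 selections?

Open {P1, P4, P5}.
  R1→P1 3, R2→P1 3, R3→P5 2, R4→P4 3, R5→P4 3, R6→P5 2  ⇒ total 16.
Compare {P1, P2, P4}: total 17.
Compare {P1, P3, P4}: total 17.
No size-3 selection does better; minimum is 16.

16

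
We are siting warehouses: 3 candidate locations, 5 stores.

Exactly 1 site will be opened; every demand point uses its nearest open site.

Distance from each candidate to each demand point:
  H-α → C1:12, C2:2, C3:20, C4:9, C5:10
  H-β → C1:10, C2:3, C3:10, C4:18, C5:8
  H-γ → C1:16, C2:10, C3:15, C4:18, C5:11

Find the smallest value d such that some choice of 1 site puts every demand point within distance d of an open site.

18

Open {H-β}.
  Farthest demand point is C4 at distance 18 (to H-β); all others are ≤ 18.
With {H-γ} the worst case is 18.
With {H-α} the worst case is 20.
No size-1 selection achieves below 18.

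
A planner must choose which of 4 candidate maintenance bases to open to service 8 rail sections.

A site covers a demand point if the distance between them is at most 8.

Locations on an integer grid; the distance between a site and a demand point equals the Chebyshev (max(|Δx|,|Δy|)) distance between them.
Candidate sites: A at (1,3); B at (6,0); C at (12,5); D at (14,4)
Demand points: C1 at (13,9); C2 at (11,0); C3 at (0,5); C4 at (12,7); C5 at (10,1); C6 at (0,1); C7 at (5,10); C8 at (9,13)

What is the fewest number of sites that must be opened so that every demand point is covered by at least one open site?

2

Coverage sets (demand points within 8 of each site):
  A: {C3, C6, C7}
  B: {C2, C3, C4, C5, C6}
  C: {C1, C2, C4, C5, C7, C8}
  D: {C1, C2, C4, C5}
No single site covers all 8 demand points.
But {A, C} covers everything, so the minimum is 2.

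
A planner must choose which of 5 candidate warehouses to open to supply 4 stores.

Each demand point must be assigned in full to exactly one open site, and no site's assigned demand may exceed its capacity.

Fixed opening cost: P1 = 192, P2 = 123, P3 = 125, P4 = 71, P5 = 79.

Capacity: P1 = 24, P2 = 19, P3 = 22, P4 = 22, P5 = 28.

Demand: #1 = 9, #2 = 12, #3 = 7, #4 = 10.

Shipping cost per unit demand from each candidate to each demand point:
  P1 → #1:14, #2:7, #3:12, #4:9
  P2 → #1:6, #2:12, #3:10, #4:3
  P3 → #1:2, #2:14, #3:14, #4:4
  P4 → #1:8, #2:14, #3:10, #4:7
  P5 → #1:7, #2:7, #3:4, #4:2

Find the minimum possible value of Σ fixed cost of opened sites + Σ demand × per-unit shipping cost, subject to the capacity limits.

Open {P3, P5}; cheapest assignment that respects the capacities:
  P3 (cap 22, load 19): #1, #4 — cost 9×2 + 10×4 = 58
  P5 (cap 28, load 19): #2, #3 — cost 12×7 + 7×4 = 112
  Shipping 170, fixed 204 → total 374.
  Any other capacity-feasible assignment to {P3, P5} ships for at least 170.
Compare {P4, P5}: its best feasible assignment gives total 395.
Compare {P2, P5}: its best feasible assignment gives total 398.
Every other set of open sites that can feasibly serve all demand totals ≥ 395 even under its best assignment. Minimum: 374.

374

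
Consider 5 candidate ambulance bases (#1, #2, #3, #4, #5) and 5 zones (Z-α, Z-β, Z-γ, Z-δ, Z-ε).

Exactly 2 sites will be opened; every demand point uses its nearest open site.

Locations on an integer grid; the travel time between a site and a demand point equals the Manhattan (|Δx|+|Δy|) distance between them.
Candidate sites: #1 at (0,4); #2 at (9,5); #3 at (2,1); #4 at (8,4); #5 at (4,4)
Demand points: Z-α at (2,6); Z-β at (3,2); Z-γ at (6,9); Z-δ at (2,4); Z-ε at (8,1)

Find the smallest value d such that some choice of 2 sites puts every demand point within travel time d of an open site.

Open {#1, #2}.
  Farthest demand point is Z-γ at travel time 7 (to #2); all others are ≤ 7.
With {#1, #4} the worst case is 7.
With {#1, #5} the worst case is 7.
No size-2 selection achieves below 7.

7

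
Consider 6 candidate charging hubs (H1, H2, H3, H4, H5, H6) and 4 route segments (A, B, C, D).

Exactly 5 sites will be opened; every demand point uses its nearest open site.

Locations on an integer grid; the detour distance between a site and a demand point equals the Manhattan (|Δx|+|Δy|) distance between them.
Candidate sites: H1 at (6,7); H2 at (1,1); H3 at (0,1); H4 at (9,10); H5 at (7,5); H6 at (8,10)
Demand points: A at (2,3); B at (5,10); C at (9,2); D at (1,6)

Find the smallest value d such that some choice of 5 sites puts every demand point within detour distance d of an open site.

5

Open {H1, H2, H3, H4, H5}.
  Farthest demand point is C at detour distance 5 (to H5); all others are ≤ 5.
With {H1, H2, H3, H5, H6} the worst case is 5.
With {H1, H2, H4, H5, H6} the worst case is 5.
No size-5 selection achieves below 5.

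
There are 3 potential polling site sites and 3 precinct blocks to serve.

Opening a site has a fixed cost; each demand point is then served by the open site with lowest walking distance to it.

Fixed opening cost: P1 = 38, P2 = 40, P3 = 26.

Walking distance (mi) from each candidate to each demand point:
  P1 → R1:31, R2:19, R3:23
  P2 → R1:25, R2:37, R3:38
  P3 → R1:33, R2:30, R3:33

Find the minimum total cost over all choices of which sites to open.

111

Open {P1}: assign each demand point to its cheapest open site.
  R1→P1 31, R2→P1 19, R3→P1 23
  walking distance 73, fixed 38 → total 111.
Compare {P3}: walking distance 96 + fixed 26 = 122.
Compare {P1, P3}: walking distance 73 + fixed 64 = 137.
Compare {P2}: walking distance 100 + fixed 40 = 140.
All other subsets cost ≥ 122. Minimum total cost: 111.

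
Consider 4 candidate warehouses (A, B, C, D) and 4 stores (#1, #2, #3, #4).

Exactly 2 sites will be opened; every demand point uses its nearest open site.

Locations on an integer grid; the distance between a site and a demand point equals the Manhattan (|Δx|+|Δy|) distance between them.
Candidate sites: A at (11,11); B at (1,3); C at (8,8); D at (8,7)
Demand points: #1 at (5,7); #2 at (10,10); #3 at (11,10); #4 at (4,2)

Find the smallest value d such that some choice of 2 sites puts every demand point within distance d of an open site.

Open {B, C}.
  Farthest demand point is #3 at distance 5 (to C); all others are ≤ 5.
With {B, D} the worst case is 6.
With {A, B} the worst case is 8.
No size-2 selection achieves below 5.

5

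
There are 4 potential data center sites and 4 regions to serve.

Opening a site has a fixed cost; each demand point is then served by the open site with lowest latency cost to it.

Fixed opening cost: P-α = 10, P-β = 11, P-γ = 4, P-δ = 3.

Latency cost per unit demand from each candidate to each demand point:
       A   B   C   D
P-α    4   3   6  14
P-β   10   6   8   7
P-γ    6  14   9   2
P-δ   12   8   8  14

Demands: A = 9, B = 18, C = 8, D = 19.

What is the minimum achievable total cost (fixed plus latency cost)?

190

Open {P-α, P-γ}: assign each demand point to its cheapest open site.
  A→P-α 9×4=36, B→P-α 18×3=54, C→P-α 8×6=48, D→P-γ 19×2=38
  latency cost 176, fixed 14 → total 190.
Compare {P-α, P-γ, P-δ}: latency cost 176 + fixed 17 = 193.
Compare {P-α, P-β, P-γ}: latency cost 176 + fixed 25 = 201.
Compare {P-α, P-β, P-γ, P-δ}: latency cost 176 + fixed 28 = 204.
All other subsets cost ≥ 193. Minimum total cost: 190.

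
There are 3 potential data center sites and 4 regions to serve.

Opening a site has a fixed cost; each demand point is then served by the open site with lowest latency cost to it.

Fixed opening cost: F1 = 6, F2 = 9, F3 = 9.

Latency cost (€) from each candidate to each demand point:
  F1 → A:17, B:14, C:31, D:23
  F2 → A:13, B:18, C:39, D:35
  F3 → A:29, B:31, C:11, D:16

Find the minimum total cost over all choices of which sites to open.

Open {F1, F3}: assign each demand point to its cheapest open site.
  A→F1 17, B→F1 14, C→F3 11, D→F3 16
  latency cost 58, fixed 15 → total 73.
Compare {F2, F3}: latency cost 58 + fixed 18 = 76.
Compare {F1, F2, F3}: latency cost 54 + fixed 24 = 78.
Compare {F1}: latency cost 85 + fixed 6 = 91.
All other subsets cost ≥ 76. Minimum total cost: 73.

73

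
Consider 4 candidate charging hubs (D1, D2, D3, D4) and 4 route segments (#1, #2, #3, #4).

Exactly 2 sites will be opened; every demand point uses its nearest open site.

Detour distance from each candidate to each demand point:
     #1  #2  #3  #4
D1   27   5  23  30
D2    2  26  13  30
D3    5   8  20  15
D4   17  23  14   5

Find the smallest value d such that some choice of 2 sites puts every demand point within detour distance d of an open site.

Open {D3, D4}.
  Farthest demand point is #3 at detour distance 14 (to D4); all others are ≤ 14.
With {D2, D3} the worst case is 15.
With {D1, D4} the worst case is 17.
No size-2 selection achieves below 14.

14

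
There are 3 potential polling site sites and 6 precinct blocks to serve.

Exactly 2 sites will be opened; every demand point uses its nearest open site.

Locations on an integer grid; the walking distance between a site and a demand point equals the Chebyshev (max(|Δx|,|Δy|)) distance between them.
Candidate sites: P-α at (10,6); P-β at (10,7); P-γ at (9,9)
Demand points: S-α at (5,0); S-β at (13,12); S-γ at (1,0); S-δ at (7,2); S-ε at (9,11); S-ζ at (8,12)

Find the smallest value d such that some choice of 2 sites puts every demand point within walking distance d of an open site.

9

Open {P-α, P-β}.
  Farthest demand point is S-γ at walking distance 9 (to P-α); all others are ≤ 9.
With {P-α, P-γ} the worst case is 9.
With {P-β, P-γ} the worst case is 9.
No size-2 selection achieves below 9.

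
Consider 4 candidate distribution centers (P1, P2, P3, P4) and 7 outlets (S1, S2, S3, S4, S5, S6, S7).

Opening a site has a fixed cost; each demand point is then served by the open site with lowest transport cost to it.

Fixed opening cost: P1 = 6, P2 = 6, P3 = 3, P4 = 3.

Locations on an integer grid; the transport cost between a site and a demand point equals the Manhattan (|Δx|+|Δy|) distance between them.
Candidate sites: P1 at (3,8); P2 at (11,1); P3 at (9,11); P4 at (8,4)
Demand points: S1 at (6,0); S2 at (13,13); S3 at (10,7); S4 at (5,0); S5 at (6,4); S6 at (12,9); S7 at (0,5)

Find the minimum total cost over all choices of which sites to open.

46

Open {P3, P4}: assign each demand point to its cheapest open site.
  S1→P4 6, S2→P3 6, S3→P3 5, S4→P4 7, S5→P4 2, S6→P3 5, S7→P4 9
  transport cost 40, fixed 6 → total 46.
Compare {P1, P3, P4}: transport cost 37 + fixed 12 = 49.
Compare {P2, P3, P4}: transport cost 40 + fixed 12 = 52.
Compare {P4}: transport cost 52 + fixed 3 = 55.
All other subsets cost ≥ 49. Minimum total cost: 46.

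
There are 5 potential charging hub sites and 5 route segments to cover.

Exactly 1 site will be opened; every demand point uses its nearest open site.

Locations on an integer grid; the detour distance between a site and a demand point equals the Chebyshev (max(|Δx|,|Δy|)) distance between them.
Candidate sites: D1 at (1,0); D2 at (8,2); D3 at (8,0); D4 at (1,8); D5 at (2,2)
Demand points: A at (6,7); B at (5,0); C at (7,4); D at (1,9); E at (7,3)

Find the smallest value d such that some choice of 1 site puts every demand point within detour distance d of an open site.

7

Open {D2}.
  Farthest demand point is D at detour distance 7 (to D2); all others are ≤ 7.
With {D5} the worst case is 7.
With {D4} the worst case is 8.
No size-1 selection achieves below 7.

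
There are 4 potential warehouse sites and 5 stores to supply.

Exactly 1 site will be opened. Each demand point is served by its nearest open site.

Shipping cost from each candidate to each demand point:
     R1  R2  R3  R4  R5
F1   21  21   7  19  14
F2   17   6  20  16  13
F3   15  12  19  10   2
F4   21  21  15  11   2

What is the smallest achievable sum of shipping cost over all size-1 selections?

Open {F3}.
  R1→F3 15, R2→F3 12, R3→F3 19, R4→F3 10, R5→F3 2  ⇒ total 58.
Compare {F4}: total 70.
Compare {F2}: total 72.
No size-1 selection does better; minimum is 58.

58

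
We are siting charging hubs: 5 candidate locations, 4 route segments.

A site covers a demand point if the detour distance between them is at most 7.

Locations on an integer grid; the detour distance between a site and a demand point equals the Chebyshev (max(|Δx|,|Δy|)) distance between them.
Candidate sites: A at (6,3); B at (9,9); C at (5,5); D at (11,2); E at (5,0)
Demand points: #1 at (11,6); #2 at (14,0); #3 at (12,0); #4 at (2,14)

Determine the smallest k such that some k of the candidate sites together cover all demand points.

2

Coverage sets (demand points within 7 of each site):
  A: {#1, #3}
  B: {#1, #4}
  C: {#1, #3}
  D: {#1, #2, #3}
  E: {#1, #3}
No single site covers all 4 demand points.
But {B, D} covers everything, so the minimum is 2.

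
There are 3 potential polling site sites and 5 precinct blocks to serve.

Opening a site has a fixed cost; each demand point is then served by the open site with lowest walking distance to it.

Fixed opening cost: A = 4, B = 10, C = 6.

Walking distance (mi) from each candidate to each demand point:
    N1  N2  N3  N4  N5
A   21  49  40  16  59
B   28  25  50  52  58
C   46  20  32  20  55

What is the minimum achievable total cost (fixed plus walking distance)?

Open {A, C}: assign each demand point to its cheapest open site.
  N1→A 21, N2→C 20, N3→C 32, N4→A 16, N5→C 55
  walking distance 144, fixed 10 → total 154.
Compare {A, B, C}: walking distance 144 + fixed 20 = 164.
Compare {B, C}: walking distance 155 + fixed 16 = 171.
Compare {A, B}: walking distance 160 + fixed 14 = 174.
All other subsets cost ≥ 164. Minimum total cost: 154.

154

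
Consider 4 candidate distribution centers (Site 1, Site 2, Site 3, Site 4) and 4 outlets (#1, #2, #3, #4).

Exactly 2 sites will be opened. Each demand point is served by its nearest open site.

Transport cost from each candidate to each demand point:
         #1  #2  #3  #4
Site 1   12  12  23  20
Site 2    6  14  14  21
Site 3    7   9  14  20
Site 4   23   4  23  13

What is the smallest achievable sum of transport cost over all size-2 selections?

37

Open {Site 2, Site 4}.
  #1→Site 2 6, #2→Site 4 4, #3→Site 2 14, #4→Site 4 13  ⇒ total 37.
Compare {Site 3, Site 4}: total 38.
Compare {Site 2, Site 3}: total 49.
No size-2 selection does better; minimum is 37.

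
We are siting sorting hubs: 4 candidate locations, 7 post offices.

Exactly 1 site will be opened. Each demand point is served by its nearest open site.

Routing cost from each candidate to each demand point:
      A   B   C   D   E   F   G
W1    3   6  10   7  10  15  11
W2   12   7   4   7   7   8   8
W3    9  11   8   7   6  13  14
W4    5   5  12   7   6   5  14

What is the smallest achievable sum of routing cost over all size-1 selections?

53

Open {W2}.
  A→W2 12, B→W2 7, C→W2 4, D→W2 7, E→W2 7, F→W2 8, G→W2 8  ⇒ total 53.
Compare {W4}: total 54.
Compare {W1}: total 62.
No size-1 selection does better; minimum is 53.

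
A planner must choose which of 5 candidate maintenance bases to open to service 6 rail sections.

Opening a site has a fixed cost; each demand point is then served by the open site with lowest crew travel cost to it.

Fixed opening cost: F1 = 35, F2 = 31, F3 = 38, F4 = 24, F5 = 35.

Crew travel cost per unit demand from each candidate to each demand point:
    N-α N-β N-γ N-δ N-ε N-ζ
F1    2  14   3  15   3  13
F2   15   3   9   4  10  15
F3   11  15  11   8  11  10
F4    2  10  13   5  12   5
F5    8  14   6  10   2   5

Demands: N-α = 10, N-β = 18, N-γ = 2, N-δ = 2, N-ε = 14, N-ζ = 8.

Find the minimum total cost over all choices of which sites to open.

Open {F2, F4, F5}: assign each demand point to its cheapest open site.
  N-α→F4 10×2=20, N-β→F2 18×3=54, N-γ→F5 2×6=12, N-δ→F2 2×4=8, N-ε→F5 14×2=28, N-ζ→F4 8×5=40
  crew travel cost 162, fixed 90 → total 252.
Compare {F1, F2, F5}: crew travel cost 156 + fixed 101 = 257.
Compare {F1, F2, F4}: crew travel cost 170 + fixed 90 = 260.
Compare {F1, F2, F4, F5}: crew travel cost 156 + fixed 125 = 281.
All other subsets cost ≥ 257. Minimum total cost: 252.

252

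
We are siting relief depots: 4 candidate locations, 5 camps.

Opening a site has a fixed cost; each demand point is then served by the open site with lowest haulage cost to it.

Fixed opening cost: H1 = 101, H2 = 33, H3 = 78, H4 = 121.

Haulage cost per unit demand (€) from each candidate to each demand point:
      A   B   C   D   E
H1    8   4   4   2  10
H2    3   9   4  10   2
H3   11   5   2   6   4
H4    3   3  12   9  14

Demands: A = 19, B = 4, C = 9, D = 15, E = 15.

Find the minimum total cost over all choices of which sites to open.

303

Open {H1, H2}: assign each demand point to its cheapest open site.
  A→H2 19×3=57, B→H1 4×4=16, C→H1 9×4=36, D→H1 15×2=30, E→H2 15×2=30
  haulage cost 169, fixed 134 → total 303.
Compare {H2, H3}: haulage cost 215 + fixed 111 = 326.
Compare {H2}: haulage cost 309 + fixed 33 = 342.
Compare {H1, H2, H3}: haulage cost 151 + fixed 212 = 363.
All other subsets cost ≥ 326. Minimum total cost: 303.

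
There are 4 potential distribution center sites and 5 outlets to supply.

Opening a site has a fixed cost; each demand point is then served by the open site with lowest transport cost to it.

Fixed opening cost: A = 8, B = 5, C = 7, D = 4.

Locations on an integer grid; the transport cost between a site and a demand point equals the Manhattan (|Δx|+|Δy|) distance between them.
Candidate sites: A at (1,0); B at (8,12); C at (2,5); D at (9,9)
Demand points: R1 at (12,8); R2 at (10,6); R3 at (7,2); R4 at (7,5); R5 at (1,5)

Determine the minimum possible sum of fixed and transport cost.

33

Open {C, D}: assign each demand point to its cheapest open site.
  R1→D 4, R2→D 4, R3→C 8, R4→C 5, R5→C 1
  transport cost 22, fixed 11 → total 33.
Compare {B, C, D}: transport cost 22 + fixed 16 = 38.
Compare {D}: transport cost 35 + fixed 4 = 39.
Compare {A, D}: transport cost 27 + fixed 12 = 39.
All other subsets cost ≥ 38. Minimum total cost: 33.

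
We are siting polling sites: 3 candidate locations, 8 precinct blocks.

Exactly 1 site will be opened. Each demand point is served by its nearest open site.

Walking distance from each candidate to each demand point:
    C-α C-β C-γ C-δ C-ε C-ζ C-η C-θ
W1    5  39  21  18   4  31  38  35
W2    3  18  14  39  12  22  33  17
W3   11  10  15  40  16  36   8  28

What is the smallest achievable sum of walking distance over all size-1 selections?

Open {W2}.
  C-α→W2 3, C-β→W2 18, C-γ→W2 14, C-δ→W2 39, C-ε→W2 12, C-ζ→W2 22, C-η→W2 33, C-θ→W2 17  ⇒ total 158.
Compare {W3}: total 164.
Compare {W1}: total 191.

158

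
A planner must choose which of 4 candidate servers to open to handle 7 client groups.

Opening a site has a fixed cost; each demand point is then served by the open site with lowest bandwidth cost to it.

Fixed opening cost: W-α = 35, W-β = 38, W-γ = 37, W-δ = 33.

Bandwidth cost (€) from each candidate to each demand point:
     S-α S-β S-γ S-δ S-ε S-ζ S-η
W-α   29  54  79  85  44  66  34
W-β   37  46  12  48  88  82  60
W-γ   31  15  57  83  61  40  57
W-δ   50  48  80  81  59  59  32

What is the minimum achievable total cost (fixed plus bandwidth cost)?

332

Open {W-α, W-β, W-γ}: assign each demand point to its cheapest open site.
  S-α→W-α 29, S-β→W-γ 15, S-γ→W-β 12, S-δ→W-β 48, S-ε→W-α 44, S-ζ→W-γ 40, S-η→W-α 34
  bandwidth cost 222, fixed 110 → total 332.
Compare {W-β, W-γ}: bandwidth cost 264 + fixed 75 = 339.
Compare {W-β, W-γ, W-δ}: bandwidth cost 237 + fixed 108 = 345.
Compare {W-α, W-β}: bandwidth cost 279 + fixed 73 = 352.
All other subsets cost ≥ 339. Minimum total cost: 332.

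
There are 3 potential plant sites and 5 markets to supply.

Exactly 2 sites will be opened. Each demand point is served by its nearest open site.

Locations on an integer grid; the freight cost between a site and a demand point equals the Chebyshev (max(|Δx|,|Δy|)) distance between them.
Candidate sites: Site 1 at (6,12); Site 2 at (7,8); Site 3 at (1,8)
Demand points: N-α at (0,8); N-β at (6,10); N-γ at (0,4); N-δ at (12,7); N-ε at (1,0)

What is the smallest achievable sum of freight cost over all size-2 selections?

20

Open {Site 2, Site 3}.
  N-α→Site 3 1, N-β→Site 2 2, N-γ→Site 3 4, N-δ→Site 2 5, N-ε→Site 2 8  ⇒ total 20.
Compare {Site 1, Site 3}: total 21.
Compare {Site 1, Site 2}: total 28.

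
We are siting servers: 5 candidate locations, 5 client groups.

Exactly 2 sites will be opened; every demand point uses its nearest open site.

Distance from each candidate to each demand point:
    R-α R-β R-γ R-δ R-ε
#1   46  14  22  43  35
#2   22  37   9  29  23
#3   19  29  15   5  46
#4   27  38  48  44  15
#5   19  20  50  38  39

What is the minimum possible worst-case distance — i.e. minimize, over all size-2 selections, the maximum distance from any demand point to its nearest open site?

Open {#1, #2}.
  Farthest demand point is R-δ at distance 29 (to #2); all others are ≤ 29.
With {#2, #3} the worst case is 29.
With {#2, #5} the worst case is 29.
No size-2 selection achieves below 29.

29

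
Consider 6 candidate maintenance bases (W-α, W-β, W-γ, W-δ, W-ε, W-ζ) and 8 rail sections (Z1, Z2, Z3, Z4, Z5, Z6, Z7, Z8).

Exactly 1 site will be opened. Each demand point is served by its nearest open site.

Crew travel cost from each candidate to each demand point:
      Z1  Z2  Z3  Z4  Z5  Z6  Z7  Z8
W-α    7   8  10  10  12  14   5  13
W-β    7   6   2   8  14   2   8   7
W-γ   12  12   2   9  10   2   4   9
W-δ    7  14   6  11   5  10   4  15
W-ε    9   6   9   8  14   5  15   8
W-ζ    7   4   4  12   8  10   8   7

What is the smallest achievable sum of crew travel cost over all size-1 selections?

54

Open {W-β}.
  Z1→W-β 7, Z2→W-β 6, Z3→W-β 2, Z4→W-β 8, Z5→W-β 14, Z6→W-β 2, Z7→W-β 8, Z8→W-β 7  ⇒ total 54.
Compare {W-γ}: total 60.
Compare {W-ζ}: total 60.
No size-1 selection does better; minimum is 54.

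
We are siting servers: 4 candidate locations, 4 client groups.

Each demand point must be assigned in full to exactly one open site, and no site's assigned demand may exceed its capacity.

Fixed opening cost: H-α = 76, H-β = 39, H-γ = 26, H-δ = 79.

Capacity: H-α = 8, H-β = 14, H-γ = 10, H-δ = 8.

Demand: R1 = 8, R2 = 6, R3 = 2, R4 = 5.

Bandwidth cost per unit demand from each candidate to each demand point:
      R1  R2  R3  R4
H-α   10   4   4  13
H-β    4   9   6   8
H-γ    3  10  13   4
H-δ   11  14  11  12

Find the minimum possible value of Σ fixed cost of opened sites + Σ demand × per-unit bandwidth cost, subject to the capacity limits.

Open {H-β, H-γ}; cheapest assignment that respects the capacities:
  H-β (cap 14, load 13): R2, R3, R4 — cost 6×9 + 2×6 + 5×8 = 106
  H-γ (cap 10, load 8): R1 — cost 8×3 = 24
  Shipping 130, fixed 65 → total 195.
  Any other capacity-feasible assignment to {H-β, H-γ} ships for at least 130.
Compare {H-α, H-β}: its best feasible assignment gives total 219.
Compare {H-α, H-β, H-γ}: its best feasible assignment gives total 225.
Every other set of open sites that can feasibly serve all demand totals ≥ 219 even under its best assignment. Minimum: 195.

195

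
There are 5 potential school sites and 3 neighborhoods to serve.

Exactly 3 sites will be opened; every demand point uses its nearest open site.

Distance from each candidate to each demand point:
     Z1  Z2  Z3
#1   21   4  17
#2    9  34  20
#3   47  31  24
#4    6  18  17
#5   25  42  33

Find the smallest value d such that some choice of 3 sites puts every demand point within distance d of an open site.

Open {#1, #2, #3}.
  Farthest demand point is Z3 at distance 17 (to #1); all others are ≤ 17.
With {#1, #2, #4} the worst case is 17.
With {#1, #2, #5} the worst case is 17.
No size-3 selection achieves below 17.

17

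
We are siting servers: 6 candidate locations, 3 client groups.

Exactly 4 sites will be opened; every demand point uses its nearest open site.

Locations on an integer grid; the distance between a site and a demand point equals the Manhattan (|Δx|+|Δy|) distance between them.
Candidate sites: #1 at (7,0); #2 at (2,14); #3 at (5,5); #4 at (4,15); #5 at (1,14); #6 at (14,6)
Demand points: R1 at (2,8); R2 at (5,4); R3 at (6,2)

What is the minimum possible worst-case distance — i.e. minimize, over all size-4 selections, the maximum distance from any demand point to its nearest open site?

6

Open {#1, #2, #3, #4}.
  Farthest demand point is R1 at distance 6 (to #2); all others are ≤ 6.
With {#1, #2, #3, #5} the worst case is 6.
With {#1, #2, #3, #6} the worst case is 6.
No size-4 selection achieves below 6.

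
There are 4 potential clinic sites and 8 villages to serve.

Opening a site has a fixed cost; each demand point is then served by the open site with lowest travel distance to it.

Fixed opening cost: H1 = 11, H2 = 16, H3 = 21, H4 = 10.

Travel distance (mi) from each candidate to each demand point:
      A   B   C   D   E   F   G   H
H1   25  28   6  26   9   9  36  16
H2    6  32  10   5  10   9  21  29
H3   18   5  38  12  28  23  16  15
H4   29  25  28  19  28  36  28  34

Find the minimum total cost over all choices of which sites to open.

113

Open {H2, H3}: assign each demand point to its cheapest open site.
  A→H2 6, B→H3 5, C→H2 10, D→H2 5, E→H2 10, F→H2 9, G→H3 16, H→H3 15
  travel distance 76, fixed 37 → total 113.
Compare {H1, H2, H3}: travel distance 71 + fixed 48 = 119.
Compare {H1, H3}: travel distance 90 + fixed 32 = 122.
Compare {H2, H3, H4}: travel distance 76 + fixed 47 = 123.
All other subsets cost ≥ 119. Minimum total cost: 113.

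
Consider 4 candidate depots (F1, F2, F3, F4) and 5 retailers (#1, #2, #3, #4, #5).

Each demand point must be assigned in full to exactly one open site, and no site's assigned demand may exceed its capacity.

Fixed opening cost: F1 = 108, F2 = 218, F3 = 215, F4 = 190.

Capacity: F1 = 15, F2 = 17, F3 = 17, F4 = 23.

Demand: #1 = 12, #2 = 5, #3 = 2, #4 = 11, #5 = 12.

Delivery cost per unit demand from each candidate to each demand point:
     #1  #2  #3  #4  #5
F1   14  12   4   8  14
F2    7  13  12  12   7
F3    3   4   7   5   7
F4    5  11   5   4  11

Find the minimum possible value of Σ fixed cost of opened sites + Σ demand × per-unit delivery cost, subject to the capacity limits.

Open {F1, F3, F4}; cheapest assignment that respects the capacities:
  F1 (cap 15, load 2): #3 — cost 2×4 = 8
  F3 (cap 17, load 17): #2, #5 — cost 5×4 + 12×7 = 104
  F4 (cap 23, load 23): #1, #4 — cost 12×5 + 11×4 = 104
  Shipping 216, fixed 513 → total 729.
  Any other capacity-feasible assignment to {F1, F3, F4} ships for at least 216.
Compare {F1, F2, F4}: its best feasible assignment gives total 772.
Compare {F1, F2, F3}: its best feasible assignment gives total 777.
Every other set of open sites that can feasibly serve all demand totals ≥ 772 even under its best assignment. Minimum: 729.

729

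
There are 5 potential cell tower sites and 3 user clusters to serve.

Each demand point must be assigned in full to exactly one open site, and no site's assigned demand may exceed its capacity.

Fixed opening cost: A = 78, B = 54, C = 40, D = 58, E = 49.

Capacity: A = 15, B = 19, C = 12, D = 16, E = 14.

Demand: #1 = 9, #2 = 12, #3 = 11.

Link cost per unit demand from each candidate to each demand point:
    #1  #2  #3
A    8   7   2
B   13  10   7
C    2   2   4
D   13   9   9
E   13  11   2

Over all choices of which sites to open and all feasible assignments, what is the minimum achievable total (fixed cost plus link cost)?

285

Open {A, C, E}; cheapest assignment that respects the capacities:
  A (cap 15, load 9): #1 — cost 9×8 = 72
  C (cap 12, load 12): #2 — cost 12×2 = 24
  E (cap 14, load 11): #3 — cost 11×2 = 22
  Shipping 118, fixed 167 → total 285.
  Any other capacity-feasible assignment to {A, C, E} ships for at least 118.
Compare {C, D, E}: its best feasible assignment gives total 295.
Compare {B, C, E}: its best feasible assignment gives total 303.
Every other set of open sites that can feasibly serve all demand totals ≥ 295 even under its best assignment. Minimum: 285.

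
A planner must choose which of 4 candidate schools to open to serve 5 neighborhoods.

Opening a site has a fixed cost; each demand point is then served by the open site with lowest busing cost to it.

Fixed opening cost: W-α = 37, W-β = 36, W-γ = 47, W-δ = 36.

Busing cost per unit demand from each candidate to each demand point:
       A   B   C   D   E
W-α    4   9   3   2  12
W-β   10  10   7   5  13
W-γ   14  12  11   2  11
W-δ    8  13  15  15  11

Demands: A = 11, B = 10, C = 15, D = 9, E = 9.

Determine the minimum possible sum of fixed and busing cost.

342

Open {W-α}: assign each demand point to its cheapest open site.
  A→W-α 11×4=44, B→W-α 10×9=90, C→W-α 15×3=45, D→W-α 9×2=18, E→W-α 9×12=108
  busing cost 305, fixed 37 → total 342.
Compare {W-α, W-δ}: busing cost 296 + fixed 73 = 369.
Compare {W-α, W-β}: busing cost 305 + fixed 73 = 378.
Compare {W-α, W-γ}: busing cost 296 + fixed 84 = 380.
All other subsets cost ≥ 369. Minimum total cost: 342.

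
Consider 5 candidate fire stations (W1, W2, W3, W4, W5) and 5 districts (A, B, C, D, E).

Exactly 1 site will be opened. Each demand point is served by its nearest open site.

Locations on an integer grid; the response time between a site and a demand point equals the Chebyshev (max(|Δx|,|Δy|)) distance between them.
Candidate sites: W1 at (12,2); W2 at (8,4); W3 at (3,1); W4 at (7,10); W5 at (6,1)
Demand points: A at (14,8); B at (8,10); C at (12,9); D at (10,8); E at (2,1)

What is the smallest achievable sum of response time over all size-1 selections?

Open {W4}.
  A→W4 7, B→W4 1, C→W4 5, D→W4 3, E→W4 9  ⇒ total 25.
Compare {W2}: total 27.
Compare {W5}: total 36.
No size-1 selection does better; minimum is 25.

25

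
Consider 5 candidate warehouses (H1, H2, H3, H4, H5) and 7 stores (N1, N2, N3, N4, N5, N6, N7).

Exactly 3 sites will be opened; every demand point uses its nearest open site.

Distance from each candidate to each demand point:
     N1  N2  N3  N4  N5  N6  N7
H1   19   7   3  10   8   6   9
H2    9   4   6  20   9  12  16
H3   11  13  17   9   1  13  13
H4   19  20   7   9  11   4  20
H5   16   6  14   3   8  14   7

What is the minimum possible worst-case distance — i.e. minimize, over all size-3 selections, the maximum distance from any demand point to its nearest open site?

Open {H1, H2, H3}.
  Farthest demand point is N1 at distance 9 (to H2); all others are ≤ 9.
With {H1, H2, H4} the worst case is 9.
With {H1, H2, H5} the worst case is 9.
No size-3 selection achieves below 9.

9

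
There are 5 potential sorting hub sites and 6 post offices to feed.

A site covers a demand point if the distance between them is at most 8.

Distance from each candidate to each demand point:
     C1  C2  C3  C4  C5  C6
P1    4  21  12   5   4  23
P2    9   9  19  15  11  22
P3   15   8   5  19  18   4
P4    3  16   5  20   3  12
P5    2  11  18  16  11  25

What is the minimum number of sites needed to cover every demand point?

2

Coverage sets (demand points within 8 of each site):
  P1: {C1, C4, C5}
  P2: {}
  P3: {C2, C3, C6}
  P4: {C1, C3, C5}
  P5: {C1}
No single site covers all 6 demand points.
But {P1, P3} covers everything, so the minimum is 2.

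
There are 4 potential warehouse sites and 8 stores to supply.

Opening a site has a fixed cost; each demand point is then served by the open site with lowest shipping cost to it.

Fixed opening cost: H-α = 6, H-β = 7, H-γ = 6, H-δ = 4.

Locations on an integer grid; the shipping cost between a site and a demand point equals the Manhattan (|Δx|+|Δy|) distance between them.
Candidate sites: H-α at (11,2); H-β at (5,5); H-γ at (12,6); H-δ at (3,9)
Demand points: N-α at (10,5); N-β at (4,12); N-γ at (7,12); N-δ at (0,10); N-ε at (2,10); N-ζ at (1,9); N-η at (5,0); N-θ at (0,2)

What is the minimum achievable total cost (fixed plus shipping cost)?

Open {H-β, H-δ}: assign each demand point to its cheapest open site.
  N-α→H-β 5, N-β→H-δ 4, N-γ→H-δ 7, N-δ→H-δ 4, N-ε→H-δ 2, N-ζ→H-δ 2, N-η→H-β 5, N-θ→H-β 8
  shipping cost 37, fixed 11 → total 48.
Compare {H-α, H-δ}: shipping cost 41 + fixed 10 = 51.
Compare {H-β, H-γ, H-δ}: shipping cost 35 + fixed 17 = 52.
Compare {H-γ, H-δ}: shipping cost 43 + fixed 10 = 53.
All other subsets cost ≥ 51. Minimum total cost: 48.

48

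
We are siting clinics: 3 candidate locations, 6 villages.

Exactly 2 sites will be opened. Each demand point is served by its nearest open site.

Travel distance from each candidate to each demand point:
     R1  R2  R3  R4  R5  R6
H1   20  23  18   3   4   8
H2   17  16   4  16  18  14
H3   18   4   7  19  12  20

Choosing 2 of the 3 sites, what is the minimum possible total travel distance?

44

Open {H1, H3}.
  R1→H3 18, R2→H3 4, R3→H3 7, R4→H1 3, R5→H1 4, R6→H1 8  ⇒ total 44.
Compare {H1, H2}: total 52.
Compare {H2, H3}: total 67.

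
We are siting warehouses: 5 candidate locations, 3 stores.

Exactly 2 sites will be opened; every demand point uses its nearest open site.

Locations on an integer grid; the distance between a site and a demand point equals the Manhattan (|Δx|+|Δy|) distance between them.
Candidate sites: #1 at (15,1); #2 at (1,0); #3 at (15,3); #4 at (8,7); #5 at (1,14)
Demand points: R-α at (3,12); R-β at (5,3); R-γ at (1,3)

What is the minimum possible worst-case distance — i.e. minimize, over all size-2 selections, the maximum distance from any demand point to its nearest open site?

Open {#2, #5}.
  Farthest demand point is R-β at distance 7 (to #2); all others are ≤ 7.
With {#2, #4} the worst case is 10.
With {#1, #4} the worst case is 11.
No size-2 selection achieves below 7.

7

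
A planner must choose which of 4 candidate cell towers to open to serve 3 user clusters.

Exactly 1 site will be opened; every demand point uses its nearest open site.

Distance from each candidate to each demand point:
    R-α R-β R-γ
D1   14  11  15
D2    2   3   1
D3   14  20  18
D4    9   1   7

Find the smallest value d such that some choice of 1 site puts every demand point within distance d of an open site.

3

Open {D2}.
  Farthest demand point is R-β at distance 3 (to D2); all others are ≤ 3.
With {D4} the worst case is 9.
With {D1} the worst case is 15.
No size-1 selection achieves below 3.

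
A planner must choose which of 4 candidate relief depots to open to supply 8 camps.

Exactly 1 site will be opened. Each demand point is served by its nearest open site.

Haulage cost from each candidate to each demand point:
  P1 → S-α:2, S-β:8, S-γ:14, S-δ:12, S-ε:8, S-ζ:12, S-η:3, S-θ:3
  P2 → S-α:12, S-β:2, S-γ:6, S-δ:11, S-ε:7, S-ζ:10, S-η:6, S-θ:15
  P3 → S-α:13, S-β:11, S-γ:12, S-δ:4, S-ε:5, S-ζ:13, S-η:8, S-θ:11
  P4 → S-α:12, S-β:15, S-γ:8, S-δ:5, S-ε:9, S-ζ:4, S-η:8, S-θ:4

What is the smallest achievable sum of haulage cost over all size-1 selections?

62

Open {P1}.
  S-α→P1 2, S-β→P1 8, S-γ→P1 14, S-δ→P1 12, S-ε→P1 8, S-ζ→P1 12, S-η→P1 3, S-θ→P1 3  ⇒ total 62.
Compare {P4}: total 65.
Compare {P2}: total 69.
No size-1 selection does better; minimum is 62.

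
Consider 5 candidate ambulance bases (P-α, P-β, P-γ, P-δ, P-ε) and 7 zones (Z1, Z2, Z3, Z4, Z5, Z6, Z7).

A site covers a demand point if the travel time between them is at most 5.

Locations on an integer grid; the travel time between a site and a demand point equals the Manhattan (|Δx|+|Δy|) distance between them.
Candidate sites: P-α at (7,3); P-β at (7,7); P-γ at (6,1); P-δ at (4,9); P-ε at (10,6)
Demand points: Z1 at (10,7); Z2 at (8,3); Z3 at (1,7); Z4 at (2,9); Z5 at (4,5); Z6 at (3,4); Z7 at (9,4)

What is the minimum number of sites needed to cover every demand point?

Coverage sets (demand points within 5 of each site):
  P-α: {Z2, Z5, Z6, Z7}
  P-β: {Z1, Z2, Z5, Z7}
  P-γ: {Z2}
  P-δ: {Z3, Z4, Z5}
  P-ε: {Z1, Z2, Z7}
No 2 sites suffice: every size-2 union leaves at least one demand point uncovered.
But {P-α, P-β, P-δ} covers everything, so the minimum is 3.

3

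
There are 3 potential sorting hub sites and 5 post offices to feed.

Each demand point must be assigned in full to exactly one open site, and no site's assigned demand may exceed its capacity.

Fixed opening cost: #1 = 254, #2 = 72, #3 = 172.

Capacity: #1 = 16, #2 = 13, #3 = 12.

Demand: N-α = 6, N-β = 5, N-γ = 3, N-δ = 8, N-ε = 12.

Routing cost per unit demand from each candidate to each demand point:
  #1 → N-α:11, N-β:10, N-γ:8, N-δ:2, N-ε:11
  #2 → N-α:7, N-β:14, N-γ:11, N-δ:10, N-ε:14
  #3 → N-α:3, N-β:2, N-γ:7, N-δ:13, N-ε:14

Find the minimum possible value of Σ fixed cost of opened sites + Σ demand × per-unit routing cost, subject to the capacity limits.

734

Open {#1, #2, #3}; cheapest assignment that respects the capacities:
  #1 (cap 16, load 11): N-γ, N-δ — cost 3×8 + 8×2 = 40
  #2 (cap 13, load 12): N-ε — cost 12×14 = 168
  #3 (cap 12, load 11): N-α, N-β — cost 6×3 + 5×2 = 28
  Shipping 236, fixed 498 → total 734.
  Any other capacity-feasible assignment to {#1, #2, #3} ships for at least 236.
Total demand is 34 and no other set of sites has combined capacity ≥ 34, so {#1, #2, #3} is the only feasible choice of open sites. Minimum: 734.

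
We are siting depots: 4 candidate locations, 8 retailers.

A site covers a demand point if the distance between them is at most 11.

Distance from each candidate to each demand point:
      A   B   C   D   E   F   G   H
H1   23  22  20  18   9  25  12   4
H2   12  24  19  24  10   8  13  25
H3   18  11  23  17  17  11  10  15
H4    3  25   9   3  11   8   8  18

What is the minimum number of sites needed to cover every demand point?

Coverage sets (demand points within 11 of each site):
  H1: {E, H}
  H2: {E, F}
  H3: {B, F, G}
  H4: {A, C, D, E, F, G}
No 2 sites suffice: every size-2 union leaves at least one demand point uncovered.
But {H1, H3, H4} covers everything, so the minimum is 3.

3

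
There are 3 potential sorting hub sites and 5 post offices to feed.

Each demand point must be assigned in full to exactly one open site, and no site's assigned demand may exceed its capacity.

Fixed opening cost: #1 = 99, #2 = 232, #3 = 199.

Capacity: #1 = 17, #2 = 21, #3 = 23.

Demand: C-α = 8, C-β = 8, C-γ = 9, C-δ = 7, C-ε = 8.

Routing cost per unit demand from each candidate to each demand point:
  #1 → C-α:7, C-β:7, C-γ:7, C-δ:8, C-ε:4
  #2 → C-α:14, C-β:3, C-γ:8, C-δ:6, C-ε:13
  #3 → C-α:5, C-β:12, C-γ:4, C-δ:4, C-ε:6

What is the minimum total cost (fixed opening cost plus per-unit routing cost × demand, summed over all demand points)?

533

Open {#1, #3}; cheapest assignment that respects the capacities:
  #1 (cap 17, load 17): C-β, C-γ — cost 8×7 + 9×7 = 119
  #3 (cap 23, load 23): C-α, C-δ, C-ε — cost 8×5 + 7×4 + 8×6 = 116
  Shipping 235, fixed 298 → total 533.
  Any other capacity-feasible assignment to {#1, #3} ships for at least 235.
Compare {#2, #3}: its best feasible assignment gives total 643.
Compare {#1, #2, #3}: its best feasible assignment gives total 704.
Every other set of open sites that can feasibly serve all demand totals ≥ 643 even under its best assignment. Minimum: 533.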